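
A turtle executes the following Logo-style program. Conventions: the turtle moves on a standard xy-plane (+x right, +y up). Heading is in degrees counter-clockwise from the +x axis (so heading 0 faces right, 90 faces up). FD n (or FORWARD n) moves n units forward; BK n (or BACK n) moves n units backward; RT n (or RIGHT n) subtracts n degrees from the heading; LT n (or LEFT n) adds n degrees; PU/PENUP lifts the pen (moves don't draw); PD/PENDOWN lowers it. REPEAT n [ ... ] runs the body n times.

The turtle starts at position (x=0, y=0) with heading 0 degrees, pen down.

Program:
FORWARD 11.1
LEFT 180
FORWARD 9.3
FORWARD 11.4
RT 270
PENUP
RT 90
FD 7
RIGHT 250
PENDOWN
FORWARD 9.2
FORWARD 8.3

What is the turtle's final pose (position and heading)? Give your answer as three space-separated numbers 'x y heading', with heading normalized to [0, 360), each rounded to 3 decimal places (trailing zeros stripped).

Answer: -10.615 -16.445 290

Derivation:
Executing turtle program step by step:
Start: pos=(0,0), heading=0, pen down
FD 11.1: (0,0) -> (11.1,0) [heading=0, draw]
LT 180: heading 0 -> 180
FD 9.3: (11.1,0) -> (1.8,0) [heading=180, draw]
FD 11.4: (1.8,0) -> (-9.6,0) [heading=180, draw]
RT 270: heading 180 -> 270
PU: pen up
RT 90: heading 270 -> 180
FD 7: (-9.6,0) -> (-16.6,0) [heading=180, move]
RT 250: heading 180 -> 290
PD: pen down
FD 9.2: (-16.6,0) -> (-13.453,-8.645) [heading=290, draw]
FD 8.3: (-13.453,-8.645) -> (-10.615,-16.445) [heading=290, draw]
Final: pos=(-10.615,-16.445), heading=290, 5 segment(s) drawn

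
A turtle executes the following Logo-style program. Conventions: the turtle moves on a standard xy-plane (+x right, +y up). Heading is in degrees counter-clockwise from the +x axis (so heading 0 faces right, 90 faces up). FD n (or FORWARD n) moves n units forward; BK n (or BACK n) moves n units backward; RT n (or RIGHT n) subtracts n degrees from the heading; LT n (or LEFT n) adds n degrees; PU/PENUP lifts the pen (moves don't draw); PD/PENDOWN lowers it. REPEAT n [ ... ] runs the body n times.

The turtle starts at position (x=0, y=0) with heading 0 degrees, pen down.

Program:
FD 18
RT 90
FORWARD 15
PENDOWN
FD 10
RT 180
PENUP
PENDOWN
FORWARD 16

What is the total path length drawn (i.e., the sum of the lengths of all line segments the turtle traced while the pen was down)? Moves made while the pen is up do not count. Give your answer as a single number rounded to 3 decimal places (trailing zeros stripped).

Answer: 59

Derivation:
Executing turtle program step by step:
Start: pos=(0,0), heading=0, pen down
FD 18: (0,0) -> (18,0) [heading=0, draw]
RT 90: heading 0 -> 270
FD 15: (18,0) -> (18,-15) [heading=270, draw]
PD: pen down
FD 10: (18,-15) -> (18,-25) [heading=270, draw]
RT 180: heading 270 -> 90
PU: pen up
PD: pen down
FD 16: (18,-25) -> (18,-9) [heading=90, draw]
Final: pos=(18,-9), heading=90, 4 segment(s) drawn

Segment lengths:
  seg 1: (0,0) -> (18,0), length = 18
  seg 2: (18,0) -> (18,-15), length = 15
  seg 3: (18,-15) -> (18,-25), length = 10
  seg 4: (18,-25) -> (18,-9), length = 16
Total = 59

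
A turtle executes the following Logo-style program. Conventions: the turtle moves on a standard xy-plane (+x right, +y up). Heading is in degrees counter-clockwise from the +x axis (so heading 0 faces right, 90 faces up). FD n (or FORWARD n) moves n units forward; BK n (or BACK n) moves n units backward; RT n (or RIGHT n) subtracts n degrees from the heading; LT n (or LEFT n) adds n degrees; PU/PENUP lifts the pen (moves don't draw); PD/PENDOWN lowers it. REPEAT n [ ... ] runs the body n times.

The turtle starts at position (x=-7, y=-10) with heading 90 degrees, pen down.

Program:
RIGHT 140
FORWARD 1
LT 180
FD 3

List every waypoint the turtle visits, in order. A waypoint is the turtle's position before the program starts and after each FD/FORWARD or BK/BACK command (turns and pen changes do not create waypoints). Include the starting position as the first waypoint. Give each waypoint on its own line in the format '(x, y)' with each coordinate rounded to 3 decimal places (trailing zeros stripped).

Answer: (-7, -10)
(-6.357, -10.766)
(-8.286, -8.468)

Derivation:
Executing turtle program step by step:
Start: pos=(-7,-10), heading=90, pen down
RT 140: heading 90 -> 310
FD 1: (-7,-10) -> (-6.357,-10.766) [heading=310, draw]
LT 180: heading 310 -> 130
FD 3: (-6.357,-10.766) -> (-8.286,-8.468) [heading=130, draw]
Final: pos=(-8.286,-8.468), heading=130, 2 segment(s) drawn
Waypoints (3 total):
(-7, -10)
(-6.357, -10.766)
(-8.286, -8.468)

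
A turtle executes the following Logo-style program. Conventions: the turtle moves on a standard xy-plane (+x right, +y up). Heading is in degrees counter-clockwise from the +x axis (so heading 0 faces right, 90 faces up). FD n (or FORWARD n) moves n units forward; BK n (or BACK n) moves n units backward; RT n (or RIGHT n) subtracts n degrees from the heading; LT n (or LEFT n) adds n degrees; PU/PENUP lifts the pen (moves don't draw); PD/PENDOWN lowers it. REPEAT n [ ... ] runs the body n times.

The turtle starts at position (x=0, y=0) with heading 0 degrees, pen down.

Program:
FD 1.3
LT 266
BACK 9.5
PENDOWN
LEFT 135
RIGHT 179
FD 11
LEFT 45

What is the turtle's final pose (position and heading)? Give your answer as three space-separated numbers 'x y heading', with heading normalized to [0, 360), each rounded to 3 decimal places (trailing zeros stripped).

Answer: -6.212 2.116 267

Derivation:
Executing turtle program step by step:
Start: pos=(0,0), heading=0, pen down
FD 1.3: (0,0) -> (1.3,0) [heading=0, draw]
LT 266: heading 0 -> 266
BK 9.5: (1.3,0) -> (1.963,9.477) [heading=266, draw]
PD: pen down
LT 135: heading 266 -> 41
RT 179: heading 41 -> 222
FD 11: (1.963,9.477) -> (-6.212,2.116) [heading=222, draw]
LT 45: heading 222 -> 267
Final: pos=(-6.212,2.116), heading=267, 3 segment(s) drawn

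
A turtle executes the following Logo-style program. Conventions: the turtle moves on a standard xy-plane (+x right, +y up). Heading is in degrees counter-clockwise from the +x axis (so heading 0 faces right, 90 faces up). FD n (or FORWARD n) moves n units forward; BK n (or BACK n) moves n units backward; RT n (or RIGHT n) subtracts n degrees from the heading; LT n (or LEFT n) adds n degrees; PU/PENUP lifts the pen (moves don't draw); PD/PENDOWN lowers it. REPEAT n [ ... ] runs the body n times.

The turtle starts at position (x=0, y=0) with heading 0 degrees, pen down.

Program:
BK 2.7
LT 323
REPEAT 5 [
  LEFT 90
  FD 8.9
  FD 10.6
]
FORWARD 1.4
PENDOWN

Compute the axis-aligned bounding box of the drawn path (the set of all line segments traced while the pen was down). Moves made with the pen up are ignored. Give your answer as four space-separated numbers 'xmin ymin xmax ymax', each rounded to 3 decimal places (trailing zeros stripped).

Answer: -18.273 0 9.878 27.309

Derivation:
Executing turtle program step by step:
Start: pos=(0,0), heading=0, pen down
BK 2.7: (0,0) -> (-2.7,0) [heading=0, draw]
LT 323: heading 0 -> 323
REPEAT 5 [
  -- iteration 1/5 --
  LT 90: heading 323 -> 53
  FD 8.9: (-2.7,0) -> (2.656,7.108) [heading=53, draw]
  FD 10.6: (2.656,7.108) -> (9.035,15.573) [heading=53, draw]
  -- iteration 2/5 --
  LT 90: heading 53 -> 143
  FD 8.9: (9.035,15.573) -> (1.928,20.93) [heading=143, draw]
  FD 10.6: (1.928,20.93) -> (-6.538,27.309) [heading=143, draw]
  -- iteration 3/5 --
  LT 90: heading 143 -> 233
  FD 8.9: (-6.538,27.309) -> (-11.894,20.201) [heading=233, draw]
  FD 10.6: (-11.894,20.201) -> (-18.273,11.735) [heading=233, draw]
  -- iteration 4/5 --
  LT 90: heading 233 -> 323
  FD 8.9: (-18.273,11.735) -> (-11.166,6.379) [heading=323, draw]
  FD 10.6: (-11.166,6.379) -> (-2.7,0) [heading=323, draw]
  -- iteration 5/5 --
  LT 90: heading 323 -> 53
  FD 8.9: (-2.7,0) -> (2.656,7.108) [heading=53, draw]
  FD 10.6: (2.656,7.108) -> (9.035,15.573) [heading=53, draw]
]
FD 1.4: (9.035,15.573) -> (9.878,16.691) [heading=53, draw]
PD: pen down
Final: pos=(9.878,16.691), heading=53, 12 segment(s) drawn

Segment endpoints: x in {-18.273, -11.894, -11.166, -6.538, -2.7, -2.7, 0, 1.928, 2.656, 2.656, 9.035, 9.035, 9.878}, y in {0, 0, 6.379, 7.108, 7.108, 11.735, 15.573, 15.573, 16.691, 20.201, 20.93, 27.309}
xmin=-18.273, ymin=0, xmax=9.878, ymax=27.309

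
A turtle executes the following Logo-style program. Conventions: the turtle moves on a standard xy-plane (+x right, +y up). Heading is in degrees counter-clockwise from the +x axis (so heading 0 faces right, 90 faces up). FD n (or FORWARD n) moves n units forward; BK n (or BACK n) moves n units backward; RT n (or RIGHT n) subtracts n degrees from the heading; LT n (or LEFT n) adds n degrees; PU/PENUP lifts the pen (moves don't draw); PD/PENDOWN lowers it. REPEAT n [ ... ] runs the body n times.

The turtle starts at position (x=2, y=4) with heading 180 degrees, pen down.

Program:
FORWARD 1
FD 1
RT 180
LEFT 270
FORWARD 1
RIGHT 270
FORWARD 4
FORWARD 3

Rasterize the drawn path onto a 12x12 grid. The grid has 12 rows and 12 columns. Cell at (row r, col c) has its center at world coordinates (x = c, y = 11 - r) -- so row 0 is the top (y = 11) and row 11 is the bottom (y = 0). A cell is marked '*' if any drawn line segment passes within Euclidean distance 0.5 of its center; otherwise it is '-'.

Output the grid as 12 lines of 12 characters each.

Segment 0: (2,4) -> (1,4)
Segment 1: (1,4) -> (0,4)
Segment 2: (0,4) -> (-0,3)
Segment 3: (-0,3) -> (4,3)
Segment 4: (4,3) -> (7,3)

Answer: ------------
------------
------------
------------
------------
------------
------------
***---------
********----
------------
------------
------------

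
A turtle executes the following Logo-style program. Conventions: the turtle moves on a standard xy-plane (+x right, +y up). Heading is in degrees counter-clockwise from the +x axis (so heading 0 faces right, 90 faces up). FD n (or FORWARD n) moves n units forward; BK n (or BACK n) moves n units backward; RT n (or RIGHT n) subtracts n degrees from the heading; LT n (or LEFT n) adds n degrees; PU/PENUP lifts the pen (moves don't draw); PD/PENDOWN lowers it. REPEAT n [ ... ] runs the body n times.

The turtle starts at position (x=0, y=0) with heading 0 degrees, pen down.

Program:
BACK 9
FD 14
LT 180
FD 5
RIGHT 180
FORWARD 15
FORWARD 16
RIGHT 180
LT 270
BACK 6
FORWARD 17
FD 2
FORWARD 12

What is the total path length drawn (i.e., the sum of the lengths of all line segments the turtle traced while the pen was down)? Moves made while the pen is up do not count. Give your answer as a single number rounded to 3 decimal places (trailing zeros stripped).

Answer: 96

Derivation:
Executing turtle program step by step:
Start: pos=(0,0), heading=0, pen down
BK 9: (0,0) -> (-9,0) [heading=0, draw]
FD 14: (-9,0) -> (5,0) [heading=0, draw]
LT 180: heading 0 -> 180
FD 5: (5,0) -> (0,0) [heading=180, draw]
RT 180: heading 180 -> 0
FD 15: (0,0) -> (15,0) [heading=0, draw]
FD 16: (15,0) -> (31,0) [heading=0, draw]
RT 180: heading 0 -> 180
LT 270: heading 180 -> 90
BK 6: (31,0) -> (31,-6) [heading=90, draw]
FD 17: (31,-6) -> (31,11) [heading=90, draw]
FD 2: (31,11) -> (31,13) [heading=90, draw]
FD 12: (31,13) -> (31,25) [heading=90, draw]
Final: pos=(31,25), heading=90, 9 segment(s) drawn

Segment lengths:
  seg 1: (0,0) -> (-9,0), length = 9
  seg 2: (-9,0) -> (5,0), length = 14
  seg 3: (5,0) -> (0,0), length = 5
  seg 4: (0,0) -> (15,0), length = 15
  seg 5: (15,0) -> (31,0), length = 16
  seg 6: (31,0) -> (31,-6), length = 6
  seg 7: (31,-6) -> (31,11), length = 17
  seg 8: (31,11) -> (31,13), length = 2
  seg 9: (31,13) -> (31,25), length = 12
Total = 96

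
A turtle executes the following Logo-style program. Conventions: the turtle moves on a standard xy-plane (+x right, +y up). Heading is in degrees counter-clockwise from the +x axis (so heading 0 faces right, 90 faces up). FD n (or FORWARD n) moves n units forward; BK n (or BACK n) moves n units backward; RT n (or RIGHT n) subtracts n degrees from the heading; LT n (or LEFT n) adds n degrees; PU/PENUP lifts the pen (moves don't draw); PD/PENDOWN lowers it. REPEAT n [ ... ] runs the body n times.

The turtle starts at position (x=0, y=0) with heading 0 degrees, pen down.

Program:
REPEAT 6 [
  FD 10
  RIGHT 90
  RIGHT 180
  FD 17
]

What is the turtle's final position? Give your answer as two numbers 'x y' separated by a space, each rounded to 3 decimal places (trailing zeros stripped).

Executing turtle program step by step:
Start: pos=(0,0), heading=0, pen down
REPEAT 6 [
  -- iteration 1/6 --
  FD 10: (0,0) -> (10,0) [heading=0, draw]
  RT 90: heading 0 -> 270
  RT 180: heading 270 -> 90
  FD 17: (10,0) -> (10,17) [heading=90, draw]
  -- iteration 2/6 --
  FD 10: (10,17) -> (10,27) [heading=90, draw]
  RT 90: heading 90 -> 0
  RT 180: heading 0 -> 180
  FD 17: (10,27) -> (-7,27) [heading=180, draw]
  -- iteration 3/6 --
  FD 10: (-7,27) -> (-17,27) [heading=180, draw]
  RT 90: heading 180 -> 90
  RT 180: heading 90 -> 270
  FD 17: (-17,27) -> (-17,10) [heading=270, draw]
  -- iteration 4/6 --
  FD 10: (-17,10) -> (-17,0) [heading=270, draw]
  RT 90: heading 270 -> 180
  RT 180: heading 180 -> 0
  FD 17: (-17,0) -> (0,0) [heading=0, draw]
  -- iteration 5/6 --
  FD 10: (0,0) -> (10,0) [heading=0, draw]
  RT 90: heading 0 -> 270
  RT 180: heading 270 -> 90
  FD 17: (10,0) -> (10,17) [heading=90, draw]
  -- iteration 6/6 --
  FD 10: (10,17) -> (10,27) [heading=90, draw]
  RT 90: heading 90 -> 0
  RT 180: heading 0 -> 180
  FD 17: (10,27) -> (-7,27) [heading=180, draw]
]
Final: pos=(-7,27), heading=180, 12 segment(s) drawn

Answer: -7 27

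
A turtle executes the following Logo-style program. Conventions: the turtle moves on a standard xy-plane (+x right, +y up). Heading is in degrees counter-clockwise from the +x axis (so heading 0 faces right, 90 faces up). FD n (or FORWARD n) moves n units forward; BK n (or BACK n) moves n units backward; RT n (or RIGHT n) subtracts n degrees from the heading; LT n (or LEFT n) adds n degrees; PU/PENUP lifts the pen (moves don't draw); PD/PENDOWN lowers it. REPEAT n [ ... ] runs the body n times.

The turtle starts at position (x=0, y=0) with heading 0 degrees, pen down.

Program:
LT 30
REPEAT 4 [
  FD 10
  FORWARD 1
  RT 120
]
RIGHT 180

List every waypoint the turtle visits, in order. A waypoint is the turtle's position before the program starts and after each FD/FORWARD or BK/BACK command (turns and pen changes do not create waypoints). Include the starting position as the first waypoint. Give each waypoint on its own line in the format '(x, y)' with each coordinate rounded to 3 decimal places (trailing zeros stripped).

Answer: (0, 0)
(8.66, 5)
(9.526, 5.5)
(9.526, -4.5)
(9.526, -5.5)
(0.866, -0.5)
(0, 0)
(8.66, 5)
(9.526, 5.5)

Derivation:
Executing turtle program step by step:
Start: pos=(0,0), heading=0, pen down
LT 30: heading 0 -> 30
REPEAT 4 [
  -- iteration 1/4 --
  FD 10: (0,0) -> (8.66,5) [heading=30, draw]
  FD 1: (8.66,5) -> (9.526,5.5) [heading=30, draw]
  RT 120: heading 30 -> 270
  -- iteration 2/4 --
  FD 10: (9.526,5.5) -> (9.526,-4.5) [heading=270, draw]
  FD 1: (9.526,-4.5) -> (9.526,-5.5) [heading=270, draw]
  RT 120: heading 270 -> 150
  -- iteration 3/4 --
  FD 10: (9.526,-5.5) -> (0.866,-0.5) [heading=150, draw]
  FD 1: (0.866,-0.5) -> (0,0) [heading=150, draw]
  RT 120: heading 150 -> 30
  -- iteration 4/4 --
  FD 10: (0,0) -> (8.66,5) [heading=30, draw]
  FD 1: (8.66,5) -> (9.526,5.5) [heading=30, draw]
  RT 120: heading 30 -> 270
]
RT 180: heading 270 -> 90
Final: pos=(9.526,5.5), heading=90, 8 segment(s) drawn
Waypoints (9 total):
(0, 0)
(8.66, 5)
(9.526, 5.5)
(9.526, -4.5)
(9.526, -5.5)
(0.866, -0.5)
(0, 0)
(8.66, 5)
(9.526, 5.5)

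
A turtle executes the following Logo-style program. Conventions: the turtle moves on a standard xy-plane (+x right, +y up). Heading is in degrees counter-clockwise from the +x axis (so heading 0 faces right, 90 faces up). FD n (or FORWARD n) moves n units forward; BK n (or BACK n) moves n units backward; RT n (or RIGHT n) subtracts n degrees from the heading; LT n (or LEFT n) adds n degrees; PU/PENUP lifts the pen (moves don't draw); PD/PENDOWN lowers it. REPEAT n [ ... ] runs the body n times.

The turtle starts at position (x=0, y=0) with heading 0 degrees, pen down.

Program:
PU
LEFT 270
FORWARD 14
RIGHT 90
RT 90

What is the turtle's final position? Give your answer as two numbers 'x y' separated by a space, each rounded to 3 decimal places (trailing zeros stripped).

Answer: 0 -14

Derivation:
Executing turtle program step by step:
Start: pos=(0,0), heading=0, pen down
PU: pen up
LT 270: heading 0 -> 270
FD 14: (0,0) -> (0,-14) [heading=270, move]
RT 90: heading 270 -> 180
RT 90: heading 180 -> 90
Final: pos=(0,-14), heading=90, 0 segment(s) drawn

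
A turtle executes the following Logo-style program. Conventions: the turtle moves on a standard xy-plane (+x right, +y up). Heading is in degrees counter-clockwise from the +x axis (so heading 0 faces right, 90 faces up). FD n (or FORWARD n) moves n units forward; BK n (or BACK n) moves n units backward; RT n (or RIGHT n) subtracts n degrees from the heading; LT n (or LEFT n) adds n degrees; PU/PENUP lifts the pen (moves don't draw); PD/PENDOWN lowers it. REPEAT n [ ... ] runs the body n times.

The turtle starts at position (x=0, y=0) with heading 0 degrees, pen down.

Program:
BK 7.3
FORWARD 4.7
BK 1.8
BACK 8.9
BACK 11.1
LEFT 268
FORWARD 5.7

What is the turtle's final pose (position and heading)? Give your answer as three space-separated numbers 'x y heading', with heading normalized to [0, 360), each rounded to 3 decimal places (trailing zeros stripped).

Answer: -24.599 -5.697 268

Derivation:
Executing turtle program step by step:
Start: pos=(0,0), heading=0, pen down
BK 7.3: (0,0) -> (-7.3,0) [heading=0, draw]
FD 4.7: (-7.3,0) -> (-2.6,0) [heading=0, draw]
BK 1.8: (-2.6,0) -> (-4.4,0) [heading=0, draw]
BK 8.9: (-4.4,0) -> (-13.3,0) [heading=0, draw]
BK 11.1: (-13.3,0) -> (-24.4,0) [heading=0, draw]
LT 268: heading 0 -> 268
FD 5.7: (-24.4,0) -> (-24.599,-5.697) [heading=268, draw]
Final: pos=(-24.599,-5.697), heading=268, 6 segment(s) drawn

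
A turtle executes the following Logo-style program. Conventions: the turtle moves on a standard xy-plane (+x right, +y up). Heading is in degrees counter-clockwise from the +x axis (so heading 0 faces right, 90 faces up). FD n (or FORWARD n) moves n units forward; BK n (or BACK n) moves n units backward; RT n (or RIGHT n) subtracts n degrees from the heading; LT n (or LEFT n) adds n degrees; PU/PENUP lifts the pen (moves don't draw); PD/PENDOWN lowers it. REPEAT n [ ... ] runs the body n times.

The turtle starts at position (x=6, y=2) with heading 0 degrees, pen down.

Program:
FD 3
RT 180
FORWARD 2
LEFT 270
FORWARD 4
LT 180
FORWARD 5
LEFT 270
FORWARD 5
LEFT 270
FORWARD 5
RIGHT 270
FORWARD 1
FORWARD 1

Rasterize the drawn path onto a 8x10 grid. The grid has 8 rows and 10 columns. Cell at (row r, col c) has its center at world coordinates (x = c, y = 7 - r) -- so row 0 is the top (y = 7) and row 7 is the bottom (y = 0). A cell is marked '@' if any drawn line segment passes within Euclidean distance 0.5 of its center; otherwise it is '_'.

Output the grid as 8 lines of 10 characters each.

Answer: __________
@@@____@__
__@____@__
__@____@__
__@____@__
__@___@@@@
__@@@@@@__
__________

Derivation:
Segment 0: (6,2) -> (9,2)
Segment 1: (9,2) -> (7,2)
Segment 2: (7,2) -> (7,6)
Segment 3: (7,6) -> (7,1)
Segment 4: (7,1) -> (2,1)
Segment 5: (2,1) -> (2,6)
Segment 6: (2,6) -> (1,6)
Segment 7: (1,6) -> (0,6)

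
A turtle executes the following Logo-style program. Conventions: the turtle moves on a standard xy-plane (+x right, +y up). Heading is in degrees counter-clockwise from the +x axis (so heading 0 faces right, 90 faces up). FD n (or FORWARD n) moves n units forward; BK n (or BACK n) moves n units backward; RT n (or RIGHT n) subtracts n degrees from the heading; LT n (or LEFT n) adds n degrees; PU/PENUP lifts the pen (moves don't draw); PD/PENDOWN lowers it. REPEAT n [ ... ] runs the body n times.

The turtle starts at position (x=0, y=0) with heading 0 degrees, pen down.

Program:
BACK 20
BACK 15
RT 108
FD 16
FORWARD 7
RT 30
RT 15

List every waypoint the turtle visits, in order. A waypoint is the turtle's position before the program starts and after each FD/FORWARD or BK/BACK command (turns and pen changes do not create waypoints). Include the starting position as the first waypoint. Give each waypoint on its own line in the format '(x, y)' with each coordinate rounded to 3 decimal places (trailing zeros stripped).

Executing turtle program step by step:
Start: pos=(0,0), heading=0, pen down
BK 20: (0,0) -> (-20,0) [heading=0, draw]
BK 15: (-20,0) -> (-35,0) [heading=0, draw]
RT 108: heading 0 -> 252
FD 16: (-35,0) -> (-39.944,-15.217) [heading=252, draw]
FD 7: (-39.944,-15.217) -> (-42.107,-21.874) [heading=252, draw]
RT 30: heading 252 -> 222
RT 15: heading 222 -> 207
Final: pos=(-42.107,-21.874), heading=207, 4 segment(s) drawn
Waypoints (5 total):
(0, 0)
(-20, 0)
(-35, 0)
(-39.944, -15.217)
(-42.107, -21.874)

Answer: (0, 0)
(-20, 0)
(-35, 0)
(-39.944, -15.217)
(-42.107, -21.874)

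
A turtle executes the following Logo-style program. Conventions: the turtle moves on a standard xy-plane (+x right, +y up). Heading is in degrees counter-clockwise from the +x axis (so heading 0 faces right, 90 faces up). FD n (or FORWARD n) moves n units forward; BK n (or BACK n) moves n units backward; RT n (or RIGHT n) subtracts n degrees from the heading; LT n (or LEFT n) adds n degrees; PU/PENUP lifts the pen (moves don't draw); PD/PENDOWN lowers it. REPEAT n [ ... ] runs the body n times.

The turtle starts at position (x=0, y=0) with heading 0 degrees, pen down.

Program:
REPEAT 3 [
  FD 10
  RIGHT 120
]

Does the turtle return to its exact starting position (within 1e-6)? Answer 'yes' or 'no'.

Executing turtle program step by step:
Start: pos=(0,0), heading=0, pen down
REPEAT 3 [
  -- iteration 1/3 --
  FD 10: (0,0) -> (10,0) [heading=0, draw]
  RT 120: heading 0 -> 240
  -- iteration 2/3 --
  FD 10: (10,0) -> (5,-8.66) [heading=240, draw]
  RT 120: heading 240 -> 120
  -- iteration 3/3 --
  FD 10: (5,-8.66) -> (0,0) [heading=120, draw]
  RT 120: heading 120 -> 0
]
Final: pos=(0,0), heading=0, 3 segment(s) drawn

Start position: (0, 0)
Final position: (0, 0)
Distance = 0; < 1e-6 -> CLOSED

Answer: yes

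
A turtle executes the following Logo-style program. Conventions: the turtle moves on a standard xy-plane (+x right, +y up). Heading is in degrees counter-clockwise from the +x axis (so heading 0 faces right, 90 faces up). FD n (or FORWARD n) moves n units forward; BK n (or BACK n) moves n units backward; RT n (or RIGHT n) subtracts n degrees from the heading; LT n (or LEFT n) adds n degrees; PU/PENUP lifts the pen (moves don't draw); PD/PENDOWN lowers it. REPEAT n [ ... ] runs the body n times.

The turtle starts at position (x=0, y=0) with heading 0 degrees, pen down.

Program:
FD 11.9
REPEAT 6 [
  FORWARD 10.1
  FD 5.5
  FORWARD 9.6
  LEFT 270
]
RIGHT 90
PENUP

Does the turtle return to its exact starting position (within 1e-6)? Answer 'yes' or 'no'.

Answer: no

Derivation:
Executing turtle program step by step:
Start: pos=(0,0), heading=0, pen down
FD 11.9: (0,0) -> (11.9,0) [heading=0, draw]
REPEAT 6 [
  -- iteration 1/6 --
  FD 10.1: (11.9,0) -> (22,0) [heading=0, draw]
  FD 5.5: (22,0) -> (27.5,0) [heading=0, draw]
  FD 9.6: (27.5,0) -> (37.1,0) [heading=0, draw]
  LT 270: heading 0 -> 270
  -- iteration 2/6 --
  FD 10.1: (37.1,0) -> (37.1,-10.1) [heading=270, draw]
  FD 5.5: (37.1,-10.1) -> (37.1,-15.6) [heading=270, draw]
  FD 9.6: (37.1,-15.6) -> (37.1,-25.2) [heading=270, draw]
  LT 270: heading 270 -> 180
  -- iteration 3/6 --
  FD 10.1: (37.1,-25.2) -> (27,-25.2) [heading=180, draw]
  FD 5.5: (27,-25.2) -> (21.5,-25.2) [heading=180, draw]
  FD 9.6: (21.5,-25.2) -> (11.9,-25.2) [heading=180, draw]
  LT 270: heading 180 -> 90
  -- iteration 4/6 --
  FD 10.1: (11.9,-25.2) -> (11.9,-15.1) [heading=90, draw]
  FD 5.5: (11.9,-15.1) -> (11.9,-9.6) [heading=90, draw]
  FD 9.6: (11.9,-9.6) -> (11.9,0) [heading=90, draw]
  LT 270: heading 90 -> 0
  -- iteration 5/6 --
  FD 10.1: (11.9,0) -> (22,0) [heading=0, draw]
  FD 5.5: (22,0) -> (27.5,0) [heading=0, draw]
  FD 9.6: (27.5,0) -> (37.1,0) [heading=0, draw]
  LT 270: heading 0 -> 270
  -- iteration 6/6 --
  FD 10.1: (37.1,0) -> (37.1,-10.1) [heading=270, draw]
  FD 5.5: (37.1,-10.1) -> (37.1,-15.6) [heading=270, draw]
  FD 9.6: (37.1,-15.6) -> (37.1,-25.2) [heading=270, draw]
  LT 270: heading 270 -> 180
]
RT 90: heading 180 -> 90
PU: pen up
Final: pos=(37.1,-25.2), heading=90, 19 segment(s) drawn

Start position: (0, 0)
Final position: (37.1, -25.2)
Distance = 44.849; >= 1e-6 -> NOT closed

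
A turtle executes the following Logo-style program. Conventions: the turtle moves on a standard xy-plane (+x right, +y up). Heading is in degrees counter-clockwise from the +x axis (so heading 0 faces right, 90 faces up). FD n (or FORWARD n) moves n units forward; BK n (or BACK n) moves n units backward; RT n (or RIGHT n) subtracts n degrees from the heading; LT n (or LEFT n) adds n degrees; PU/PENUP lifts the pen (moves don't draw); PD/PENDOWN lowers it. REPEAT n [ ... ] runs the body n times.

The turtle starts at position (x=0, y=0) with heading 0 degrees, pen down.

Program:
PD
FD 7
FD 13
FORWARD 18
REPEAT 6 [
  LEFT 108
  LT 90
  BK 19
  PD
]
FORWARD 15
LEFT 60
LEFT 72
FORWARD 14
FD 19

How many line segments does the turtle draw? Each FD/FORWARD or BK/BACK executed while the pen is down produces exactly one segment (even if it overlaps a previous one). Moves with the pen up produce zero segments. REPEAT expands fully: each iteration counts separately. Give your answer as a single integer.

Executing turtle program step by step:
Start: pos=(0,0), heading=0, pen down
PD: pen down
FD 7: (0,0) -> (7,0) [heading=0, draw]
FD 13: (7,0) -> (20,0) [heading=0, draw]
FD 18: (20,0) -> (38,0) [heading=0, draw]
REPEAT 6 [
  -- iteration 1/6 --
  LT 108: heading 0 -> 108
  LT 90: heading 108 -> 198
  BK 19: (38,0) -> (56.07,5.871) [heading=198, draw]
  PD: pen down
  -- iteration 2/6 --
  LT 108: heading 198 -> 306
  LT 90: heading 306 -> 36
  BK 19: (56.07,5.871) -> (40.699,-5.297) [heading=36, draw]
  PD: pen down
  -- iteration 3/6 --
  LT 108: heading 36 -> 144
  LT 90: heading 144 -> 234
  BK 19: (40.699,-5.297) -> (51.867,10.075) [heading=234, draw]
  PD: pen down
  -- iteration 4/6 --
  LT 108: heading 234 -> 342
  LT 90: heading 342 -> 72
  BK 19: (51.867,10.075) -> (45.995,-7.995) [heading=72, draw]
  PD: pen down
  -- iteration 5/6 --
  LT 108: heading 72 -> 180
  LT 90: heading 180 -> 270
  BK 19: (45.995,-7.995) -> (45.995,11.005) [heading=270, draw]
  PD: pen down
  -- iteration 6/6 --
  LT 108: heading 270 -> 18
  LT 90: heading 18 -> 108
  BK 19: (45.995,11.005) -> (51.867,-7.065) [heading=108, draw]
  PD: pen down
]
FD 15: (51.867,-7.065) -> (47.231,7.2) [heading=108, draw]
LT 60: heading 108 -> 168
LT 72: heading 168 -> 240
FD 14: (47.231,7.2) -> (40.231,-4.924) [heading=240, draw]
FD 19: (40.231,-4.924) -> (30.731,-21.378) [heading=240, draw]
Final: pos=(30.731,-21.378), heading=240, 12 segment(s) drawn
Segments drawn: 12

Answer: 12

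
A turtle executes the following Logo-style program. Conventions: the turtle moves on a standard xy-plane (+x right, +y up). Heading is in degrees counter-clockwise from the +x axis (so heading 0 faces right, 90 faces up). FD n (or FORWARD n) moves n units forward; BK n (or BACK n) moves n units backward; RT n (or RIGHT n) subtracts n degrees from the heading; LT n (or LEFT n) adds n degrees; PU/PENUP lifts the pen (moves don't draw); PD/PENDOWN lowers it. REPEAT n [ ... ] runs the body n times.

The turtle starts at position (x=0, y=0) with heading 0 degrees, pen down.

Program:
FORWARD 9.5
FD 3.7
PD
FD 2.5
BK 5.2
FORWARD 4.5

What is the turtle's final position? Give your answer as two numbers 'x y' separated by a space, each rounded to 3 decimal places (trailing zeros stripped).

Executing turtle program step by step:
Start: pos=(0,0), heading=0, pen down
FD 9.5: (0,0) -> (9.5,0) [heading=0, draw]
FD 3.7: (9.5,0) -> (13.2,0) [heading=0, draw]
PD: pen down
FD 2.5: (13.2,0) -> (15.7,0) [heading=0, draw]
BK 5.2: (15.7,0) -> (10.5,0) [heading=0, draw]
FD 4.5: (10.5,0) -> (15,0) [heading=0, draw]
Final: pos=(15,0), heading=0, 5 segment(s) drawn

Answer: 15 0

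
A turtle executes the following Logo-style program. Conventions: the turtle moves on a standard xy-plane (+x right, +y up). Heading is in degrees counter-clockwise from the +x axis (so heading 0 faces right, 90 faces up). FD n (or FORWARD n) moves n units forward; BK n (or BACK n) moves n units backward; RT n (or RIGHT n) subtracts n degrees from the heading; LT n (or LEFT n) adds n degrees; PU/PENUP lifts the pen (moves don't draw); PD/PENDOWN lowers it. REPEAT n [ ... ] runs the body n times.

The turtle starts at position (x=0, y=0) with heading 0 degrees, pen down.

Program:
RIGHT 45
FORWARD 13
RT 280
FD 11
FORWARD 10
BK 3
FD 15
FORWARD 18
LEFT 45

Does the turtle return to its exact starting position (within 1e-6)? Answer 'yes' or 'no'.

Answer: no

Derivation:
Executing turtle program step by step:
Start: pos=(0,0), heading=0, pen down
RT 45: heading 0 -> 315
FD 13: (0,0) -> (9.192,-9.192) [heading=315, draw]
RT 280: heading 315 -> 35
FD 11: (9.192,-9.192) -> (18.203,-2.883) [heading=35, draw]
FD 10: (18.203,-2.883) -> (26.395,2.853) [heading=35, draw]
BK 3: (26.395,2.853) -> (23.937,1.132) [heading=35, draw]
FD 15: (23.937,1.132) -> (36.224,9.736) [heading=35, draw]
FD 18: (36.224,9.736) -> (50.969,20.06) [heading=35, draw]
LT 45: heading 35 -> 80
Final: pos=(50.969,20.06), heading=80, 6 segment(s) drawn

Start position: (0, 0)
Final position: (50.969, 20.06)
Distance = 54.775; >= 1e-6 -> NOT closed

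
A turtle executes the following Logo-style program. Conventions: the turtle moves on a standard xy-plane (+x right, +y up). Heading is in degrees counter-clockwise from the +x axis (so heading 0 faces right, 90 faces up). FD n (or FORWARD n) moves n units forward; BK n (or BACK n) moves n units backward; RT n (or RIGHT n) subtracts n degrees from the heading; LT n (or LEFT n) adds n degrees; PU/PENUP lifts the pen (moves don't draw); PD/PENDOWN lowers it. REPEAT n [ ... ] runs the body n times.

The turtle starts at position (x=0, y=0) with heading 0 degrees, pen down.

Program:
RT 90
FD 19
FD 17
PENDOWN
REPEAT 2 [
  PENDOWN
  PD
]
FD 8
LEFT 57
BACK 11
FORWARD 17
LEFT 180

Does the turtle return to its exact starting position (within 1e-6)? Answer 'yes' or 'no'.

Answer: no

Derivation:
Executing turtle program step by step:
Start: pos=(0,0), heading=0, pen down
RT 90: heading 0 -> 270
FD 19: (0,0) -> (0,-19) [heading=270, draw]
FD 17: (0,-19) -> (0,-36) [heading=270, draw]
PD: pen down
REPEAT 2 [
  -- iteration 1/2 --
  PD: pen down
  PD: pen down
  -- iteration 2/2 --
  PD: pen down
  PD: pen down
]
FD 8: (0,-36) -> (0,-44) [heading=270, draw]
LT 57: heading 270 -> 327
BK 11: (0,-44) -> (-9.225,-38.009) [heading=327, draw]
FD 17: (-9.225,-38.009) -> (5.032,-47.268) [heading=327, draw]
LT 180: heading 327 -> 147
Final: pos=(5.032,-47.268), heading=147, 5 segment(s) drawn

Start position: (0, 0)
Final position: (5.032, -47.268)
Distance = 47.535; >= 1e-6 -> NOT closed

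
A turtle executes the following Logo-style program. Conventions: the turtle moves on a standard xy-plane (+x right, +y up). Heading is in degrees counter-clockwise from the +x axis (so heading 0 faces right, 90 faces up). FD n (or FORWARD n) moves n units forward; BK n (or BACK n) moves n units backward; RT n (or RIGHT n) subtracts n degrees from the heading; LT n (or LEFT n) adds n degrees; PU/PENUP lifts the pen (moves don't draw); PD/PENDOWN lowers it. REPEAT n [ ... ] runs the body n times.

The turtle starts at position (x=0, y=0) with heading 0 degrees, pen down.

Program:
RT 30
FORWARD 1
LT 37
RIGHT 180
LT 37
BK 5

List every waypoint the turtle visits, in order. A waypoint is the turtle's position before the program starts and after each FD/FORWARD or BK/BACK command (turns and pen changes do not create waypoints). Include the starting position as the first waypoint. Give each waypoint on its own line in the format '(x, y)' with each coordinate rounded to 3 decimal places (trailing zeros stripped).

Answer: (0, 0)
(0.866, -0.5)
(4.463, 2.973)

Derivation:
Executing turtle program step by step:
Start: pos=(0,0), heading=0, pen down
RT 30: heading 0 -> 330
FD 1: (0,0) -> (0.866,-0.5) [heading=330, draw]
LT 37: heading 330 -> 7
RT 180: heading 7 -> 187
LT 37: heading 187 -> 224
BK 5: (0.866,-0.5) -> (4.463,2.973) [heading=224, draw]
Final: pos=(4.463,2.973), heading=224, 2 segment(s) drawn
Waypoints (3 total):
(0, 0)
(0.866, -0.5)
(4.463, 2.973)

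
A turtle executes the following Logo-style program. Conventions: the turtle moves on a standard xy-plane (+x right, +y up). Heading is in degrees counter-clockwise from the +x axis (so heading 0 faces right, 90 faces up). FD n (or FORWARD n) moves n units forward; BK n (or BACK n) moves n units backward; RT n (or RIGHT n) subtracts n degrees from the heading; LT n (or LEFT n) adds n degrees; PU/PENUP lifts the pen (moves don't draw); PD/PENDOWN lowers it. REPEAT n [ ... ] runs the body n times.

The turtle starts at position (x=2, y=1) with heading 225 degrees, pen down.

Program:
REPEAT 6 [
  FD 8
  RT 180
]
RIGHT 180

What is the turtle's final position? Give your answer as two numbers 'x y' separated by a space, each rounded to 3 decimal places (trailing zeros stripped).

Answer: 2 1

Derivation:
Executing turtle program step by step:
Start: pos=(2,1), heading=225, pen down
REPEAT 6 [
  -- iteration 1/6 --
  FD 8: (2,1) -> (-3.657,-4.657) [heading=225, draw]
  RT 180: heading 225 -> 45
  -- iteration 2/6 --
  FD 8: (-3.657,-4.657) -> (2,1) [heading=45, draw]
  RT 180: heading 45 -> 225
  -- iteration 3/6 --
  FD 8: (2,1) -> (-3.657,-4.657) [heading=225, draw]
  RT 180: heading 225 -> 45
  -- iteration 4/6 --
  FD 8: (-3.657,-4.657) -> (2,1) [heading=45, draw]
  RT 180: heading 45 -> 225
  -- iteration 5/6 --
  FD 8: (2,1) -> (-3.657,-4.657) [heading=225, draw]
  RT 180: heading 225 -> 45
  -- iteration 6/6 --
  FD 8: (-3.657,-4.657) -> (2,1) [heading=45, draw]
  RT 180: heading 45 -> 225
]
RT 180: heading 225 -> 45
Final: pos=(2,1), heading=45, 6 segment(s) drawn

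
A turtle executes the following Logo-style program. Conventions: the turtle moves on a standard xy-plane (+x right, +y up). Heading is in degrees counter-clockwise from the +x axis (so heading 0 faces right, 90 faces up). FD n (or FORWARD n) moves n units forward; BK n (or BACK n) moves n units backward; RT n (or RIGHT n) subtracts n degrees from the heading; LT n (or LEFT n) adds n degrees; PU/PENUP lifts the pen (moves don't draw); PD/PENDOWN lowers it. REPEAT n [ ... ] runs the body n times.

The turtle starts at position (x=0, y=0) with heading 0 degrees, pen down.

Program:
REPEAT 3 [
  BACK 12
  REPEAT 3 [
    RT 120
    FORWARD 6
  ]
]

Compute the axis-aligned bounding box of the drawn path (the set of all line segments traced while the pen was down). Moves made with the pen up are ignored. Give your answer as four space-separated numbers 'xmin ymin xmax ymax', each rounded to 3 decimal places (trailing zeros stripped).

Executing turtle program step by step:
Start: pos=(0,0), heading=0, pen down
REPEAT 3 [
  -- iteration 1/3 --
  BK 12: (0,0) -> (-12,0) [heading=0, draw]
  REPEAT 3 [
    -- iteration 1/3 --
    RT 120: heading 0 -> 240
    FD 6: (-12,0) -> (-15,-5.196) [heading=240, draw]
    -- iteration 2/3 --
    RT 120: heading 240 -> 120
    FD 6: (-15,-5.196) -> (-18,0) [heading=120, draw]
    -- iteration 3/3 --
    RT 120: heading 120 -> 0
    FD 6: (-18,0) -> (-12,0) [heading=0, draw]
  ]
  -- iteration 2/3 --
  BK 12: (-12,0) -> (-24,0) [heading=0, draw]
  REPEAT 3 [
    -- iteration 1/3 --
    RT 120: heading 0 -> 240
    FD 6: (-24,0) -> (-27,-5.196) [heading=240, draw]
    -- iteration 2/3 --
    RT 120: heading 240 -> 120
    FD 6: (-27,-5.196) -> (-30,0) [heading=120, draw]
    -- iteration 3/3 --
    RT 120: heading 120 -> 0
    FD 6: (-30,0) -> (-24,0) [heading=0, draw]
  ]
  -- iteration 3/3 --
  BK 12: (-24,0) -> (-36,0) [heading=0, draw]
  REPEAT 3 [
    -- iteration 1/3 --
    RT 120: heading 0 -> 240
    FD 6: (-36,0) -> (-39,-5.196) [heading=240, draw]
    -- iteration 2/3 --
    RT 120: heading 240 -> 120
    FD 6: (-39,-5.196) -> (-42,0) [heading=120, draw]
    -- iteration 3/3 --
    RT 120: heading 120 -> 0
    FD 6: (-42,0) -> (-36,0) [heading=0, draw]
  ]
]
Final: pos=(-36,0), heading=0, 12 segment(s) drawn

Segment endpoints: x in {-42, -39, -36, -36, -30, -27, -24, -24, -18, -15, -12, 0}, y in {-5.196, -5.196, -5.196, 0, 0, 0, 0, 0, 0, 0, 0, 0}
xmin=-42, ymin=-5.196, xmax=0, ymax=0

Answer: -42 -5.196 0 0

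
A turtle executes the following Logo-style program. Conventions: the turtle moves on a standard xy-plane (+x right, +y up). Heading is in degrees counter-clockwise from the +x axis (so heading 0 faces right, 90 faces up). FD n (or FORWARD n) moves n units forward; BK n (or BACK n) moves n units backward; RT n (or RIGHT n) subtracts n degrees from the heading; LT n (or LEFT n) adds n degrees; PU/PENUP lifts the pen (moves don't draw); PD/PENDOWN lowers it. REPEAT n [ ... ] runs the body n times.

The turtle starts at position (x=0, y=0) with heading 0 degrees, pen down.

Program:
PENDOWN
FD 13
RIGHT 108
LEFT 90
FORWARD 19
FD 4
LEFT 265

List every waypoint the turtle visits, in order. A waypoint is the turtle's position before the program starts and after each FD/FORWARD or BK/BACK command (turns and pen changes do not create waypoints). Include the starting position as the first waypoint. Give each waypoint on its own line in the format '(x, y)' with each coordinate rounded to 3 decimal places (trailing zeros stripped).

Executing turtle program step by step:
Start: pos=(0,0), heading=0, pen down
PD: pen down
FD 13: (0,0) -> (13,0) [heading=0, draw]
RT 108: heading 0 -> 252
LT 90: heading 252 -> 342
FD 19: (13,0) -> (31.07,-5.871) [heading=342, draw]
FD 4: (31.07,-5.871) -> (34.874,-7.107) [heading=342, draw]
LT 265: heading 342 -> 247
Final: pos=(34.874,-7.107), heading=247, 3 segment(s) drawn
Waypoints (4 total):
(0, 0)
(13, 0)
(31.07, -5.871)
(34.874, -7.107)

Answer: (0, 0)
(13, 0)
(31.07, -5.871)
(34.874, -7.107)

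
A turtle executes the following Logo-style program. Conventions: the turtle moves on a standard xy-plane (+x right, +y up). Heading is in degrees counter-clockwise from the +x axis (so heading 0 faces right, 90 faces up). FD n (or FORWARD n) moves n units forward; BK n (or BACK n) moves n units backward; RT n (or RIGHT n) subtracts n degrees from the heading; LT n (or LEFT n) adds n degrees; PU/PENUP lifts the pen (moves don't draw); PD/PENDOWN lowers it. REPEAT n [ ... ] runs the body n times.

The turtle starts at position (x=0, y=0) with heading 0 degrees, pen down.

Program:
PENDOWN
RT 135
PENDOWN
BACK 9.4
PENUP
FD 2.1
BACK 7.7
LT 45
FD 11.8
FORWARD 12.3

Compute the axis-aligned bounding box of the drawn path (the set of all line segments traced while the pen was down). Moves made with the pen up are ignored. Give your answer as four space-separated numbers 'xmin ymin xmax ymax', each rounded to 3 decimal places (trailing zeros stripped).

Answer: 0 0 6.647 6.647

Derivation:
Executing turtle program step by step:
Start: pos=(0,0), heading=0, pen down
PD: pen down
RT 135: heading 0 -> 225
PD: pen down
BK 9.4: (0,0) -> (6.647,6.647) [heading=225, draw]
PU: pen up
FD 2.1: (6.647,6.647) -> (5.162,5.162) [heading=225, move]
BK 7.7: (5.162,5.162) -> (10.607,10.607) [heading=225, move]
LT 45: heading 225 -> 270
FD 11.8: (10.607,10.607) -> (10.607,-1.193) [heading=270, move]
FD 12.3: (10.607,-1.193) -> (10.607,-13.493) [heading=270, move]
Final: pos=(10.607,-13.493), heading=270, 1 segment(s) drawn

Segment endpoints: x in {0, 6.647}, y in {0, 6.647}
xmin=0, ymin=0, xmax=6.647, ymax=6.647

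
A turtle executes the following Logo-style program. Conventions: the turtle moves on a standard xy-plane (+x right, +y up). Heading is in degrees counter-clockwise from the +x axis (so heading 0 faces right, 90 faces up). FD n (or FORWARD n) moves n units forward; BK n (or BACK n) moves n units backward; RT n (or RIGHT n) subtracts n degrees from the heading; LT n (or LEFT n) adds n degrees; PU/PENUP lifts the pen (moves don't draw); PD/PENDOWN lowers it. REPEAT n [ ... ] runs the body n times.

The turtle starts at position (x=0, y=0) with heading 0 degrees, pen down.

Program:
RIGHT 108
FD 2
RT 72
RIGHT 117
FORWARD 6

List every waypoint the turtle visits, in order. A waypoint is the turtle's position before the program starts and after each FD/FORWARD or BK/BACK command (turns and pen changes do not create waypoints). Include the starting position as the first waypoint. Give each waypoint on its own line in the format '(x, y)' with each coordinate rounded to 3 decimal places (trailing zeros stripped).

Executing turtle program step by step:
Start: pos=(0,0), heading=0, pen down
RT 108: heading 0 -> 252
FD 2: (0,0) -> (-0.618,-1.902) [heading=252, draw]
RT 72: heading 252 -> 180
RT 117: heading 180 -> 63
FD 6: (-0.618,-1.902) -> (2.106,3.444) [heading=63, draw]
Final: pos=(2.106,3.444), heading=63, 2 segment(s) drawn
Waypoints (3 total):
(0, 0)
(-0.618, -1.902)
(2.106, 3.444)

Answer: (0, 0)
(-0.618, -1.902)
(2.106, 3.444)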